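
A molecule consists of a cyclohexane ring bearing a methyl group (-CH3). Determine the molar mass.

Atom tally by fragment:
  cyclohexane ring core → C:6 H:12
  (− 1 ring H displaced by substituents)
  + CH3 → C:1 H:3
Element totals:
  C: 7
  H: 14
Molecular formula: C7H14.
  M = 7(12.011) + 14(1.008)
    = 84.077 + 14.112 = 98.189

98.19 g/mol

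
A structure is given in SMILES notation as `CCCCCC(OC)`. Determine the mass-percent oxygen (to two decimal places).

Atom tally by fragment:
  CH3 → C:1 H:3
  CH2 → C:1 H:2
  CH2 → C:1 H:2
  CH2 → C:1 H:2
  CH2 → C:1 H:2
  CH2OCH3 → C:2 H:5 O:1
Element totals:
  C: 7
  H: 16
  O: 1
Molecular formula: C7H16O.
Molar mass = 116.204 g/mol.
Mass from O: 1 × 15.999 = 15.999 g/mol.
%O = 15.999 / 116.204 × 100 = 13.77%.

13.77%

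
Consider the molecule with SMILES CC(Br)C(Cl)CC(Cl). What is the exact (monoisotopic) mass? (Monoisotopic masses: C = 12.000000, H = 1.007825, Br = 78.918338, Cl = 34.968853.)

Atom tally by fragment:
  CH3 → C:1 H:3
  CH(Br) → C:1 H:1 Br:1
  CH(Cl) → C:1 H:1 Cl:1
  CH2 → C:1 H:2
  CH2Cl → C:1 H:2 Cl:1
Element totals:
  C: 5
  H: 9
  Br: 1
  Cl: 2
Molecular formula: C5H9BrCl2.
  M = 5(12.0) + 9(1.007825) + 78.918338 + 2(34.968853)
    = 60.000000 + 9.070425 + 78.918338 + 69.937706 = 217.926469

217.9265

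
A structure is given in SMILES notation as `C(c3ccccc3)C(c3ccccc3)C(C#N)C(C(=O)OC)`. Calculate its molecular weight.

Atom tally by fragment:
  C6H5CH2 → C:7 H:7
  CH(C6H5) → C:7 H:6
  CH(CN) → C:2 H:1 N:1
  CH2COOCH3 → C:3 H:5 O:2
Element totals:
  C: 19
  H: 19
  N: 1
  O: 2
Molecular formula: C19H19NO2.
  M = 19(12.011) + 19(1.008) + 14.007 + 2(15.999)
    = 228.209 + 19.152 + 14.007 + 31.998 = 293.366

293.37 g/mol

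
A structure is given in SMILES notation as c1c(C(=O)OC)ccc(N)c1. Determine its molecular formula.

Atom tally by fragment:
  benzene ring core → C:6 H:6
  (− 2 ring H displaced by substituents)
  + COOCH3 → C:2 H:3 O:2
  + NH2 → N:1 H:2
Element totals:
  C: 8
  H: 9
  N: 1
  O: 2

C8H9NO2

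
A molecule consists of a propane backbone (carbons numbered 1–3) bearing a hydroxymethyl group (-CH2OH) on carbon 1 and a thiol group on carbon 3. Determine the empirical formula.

C4H10OS

Atom tally by fragment:
  HOCH2CH2 → C:2 H:5 O:1
  CH2 → C:1 H:2
  CH2SH → C:1 H:3 S:1
Element totals:
  C: 4
  H: 10
  O: 1
  S: 1
Molecular formula: C4H10OS.
gcd of subscripts (4, 10, 1, 1) = 1, so the empirical formula equals the molecular formula.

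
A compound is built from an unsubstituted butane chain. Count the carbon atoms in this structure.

Atom tally by fragment:
  CH3 → C:1 H:3
  CH2 → C:1 H:2
  CH2 → C:1 H:2
  CH3 → C:1 H:3
Element totals:
  C: 4
  H: 10

4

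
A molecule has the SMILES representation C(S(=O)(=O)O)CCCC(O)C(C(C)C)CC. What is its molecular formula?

Atom tally by fragment:
  HO3SCH2 → C:1 H:3 S:1 O:3
  CH2 → C:1 H:2
  CH2 → C:1 H:2
  CH2 → C:1 H:2
  CH(OH) → C:1 H:2 O:1
  CH(CH(CH3)2) → C:4 H:8
  CH2 → C:1 H:2
  CH3 → C:1 H:3
Element totals:
  C: 11
  H: 24
  O: 4
  S: 1

C11H24O4S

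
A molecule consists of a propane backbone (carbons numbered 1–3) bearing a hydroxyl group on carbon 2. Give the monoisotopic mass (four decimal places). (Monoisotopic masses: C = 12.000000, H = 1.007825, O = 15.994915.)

Atom tally by fragment:
  CH3 → C:1 H:3
  CH(OH) → C:1 H:2 O:1
  CH3 → C:1 H:3
Element totals:
  C: 3
  H: 8
  O: 1
Molecular formula: C3H8O.
  M = 3(12.0) + 8(1.007825) + 15.994915
    = 36.000000 + 8.062600 + 15.994915 = 60.057515

60.0575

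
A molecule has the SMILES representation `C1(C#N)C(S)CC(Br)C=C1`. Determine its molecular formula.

Atom tally by fragment:
  cyclohexene ring core → C:6 H:10
  (− 3 ring H displaced by substituents)
  + CN → C:1 N:1
  + SH → S:1 H:1
  + Br → Br:1
Element totals:
  C: 7
  H: 8
  Br: 1
  N: 1
  S: 1

C7H8BrNS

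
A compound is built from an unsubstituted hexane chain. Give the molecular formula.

Atom tally by fragment:
  CH3 → C:1 H:3
  CH2 → C:1 H:2
  CH2 → C:1 H:2
  CH2 → C:1 H:2
  CH2 → C:1 H:2
  CH3 → C:1 H:3
Element totals:
  C: 6
  H: 14

C6H14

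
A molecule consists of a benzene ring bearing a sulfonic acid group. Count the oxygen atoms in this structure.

3

Atom tally by fragment:
  benzene ring core → C:6 H:6
  (− 1 ring H displaced by substituents)
  + SO3H → S:1 O:3 H:1
Element totals:
  C: 6
  H: 6
  O: 3
  S: 1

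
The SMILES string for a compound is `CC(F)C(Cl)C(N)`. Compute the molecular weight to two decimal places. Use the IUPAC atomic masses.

125.57 g/mol

Atom tally by fragment:
  CH3 → C:1 H:3
  CH(F) → C:1 H:1 F:1
  CH(Cl) → C:1 H:1 Cl:1
  CH2NH2 → C:1 H:4 N:1
Element totals:
  C: 4
  H: 9
  Cl: 1
  F: 1
  N: 1
Molecular formula: C4H9ClFN.
  M = 4(12.011) + 9(1.008) + 35.45 + 18.998 + 14.007
    = 48.044 + 9.072 + 35.450 + 18.998 + 14.007 = 125.571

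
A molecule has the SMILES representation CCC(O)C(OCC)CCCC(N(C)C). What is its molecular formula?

C12H27NO2

Atom tally by fragment:
  CH3 → C:1 H:3
  CH2 → C:1 H:2
  CH(OH) → C:1 H:2 O:1
  CH(OC2H5) → C:3 H:6 O:1
  CH2 → C:1 H:2
  CH2 → C:1 H:2
  CH2 → C:1 H:2
  CH2N(CH3)2 → C:3 H:8 N:1
Element totals:
  C: 12
  H: 27
  N: 1
  O: 2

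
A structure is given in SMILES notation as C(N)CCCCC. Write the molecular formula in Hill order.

Atom tally by fragment:
  H2NCH2 → C:1 H:4 N:1
  CH2 → C:1 H:2
  CH2 → C:1 H:2
  CH2 → C:1 H:2
  CH2 → C:1 H:2
  CH3 → C:1 H:3
Element totals:
  C: 6
  H: 15
  N: 1

C6H15N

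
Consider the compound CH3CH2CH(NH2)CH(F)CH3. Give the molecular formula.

C5H12FN

Element totals:
  C: 5
  H: 12
  F: 1
  N: 1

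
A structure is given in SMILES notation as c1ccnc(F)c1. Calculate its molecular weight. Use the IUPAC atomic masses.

97.09 g/mol

Atom tally by fragment:
  pyridine ring core → C:5 H:5 N:1
  (− 1 ring H displaced by substituents)
  + F → F:1
Element totals:
  C: 5
  H: 4
  F: 1
  N: 1
Molecular formula: C5H4FN.
  M = 5(12.011) + 4(1.008) + 18.998 + 14.007
    = 60.055 + 4.032 + 18.998 + 14.007 = 97.092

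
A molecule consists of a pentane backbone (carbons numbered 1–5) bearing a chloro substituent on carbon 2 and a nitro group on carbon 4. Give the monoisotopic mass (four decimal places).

151.0400

Atom tally by fragment:
  CH3 → C:1 H:3
  CH(Cl) → C:1 H:1 Cl:1
  CH2 → C:1 H:2
  CH(NO2) → C:1 H:1 N:1 O:2
  CH3 → C:1 H:3
Element totals:
  C: 5
  H: 10
  Cl: 1
  N: 1
  O: 2
Molecular formula: C5H10ClNO2.
  M = 5(12.0) + 10(1.007825) + 34.968853 + 14.003074 + 2(15.994915)
    = 60.000000 + 10.078250 + 34.968853 + 14.003074 + 31.989830 = 151.040007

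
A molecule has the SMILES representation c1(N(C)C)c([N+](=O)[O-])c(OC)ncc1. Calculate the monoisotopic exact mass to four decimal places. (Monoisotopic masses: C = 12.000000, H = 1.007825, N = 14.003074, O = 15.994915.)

197.0800

Atom tally by fragment:
  pyridine ring core → C:5 H:5 N:1
  (− 3 ring H displaced by substituents)
  + N(CH3)2 → N:1 C:2 H:6
  + NO2 → N:1 O:2
  + OCH3 → C:1 H:3 O:1
Element totals:
  C: 8
  H: 11
  N: 3
  O: 3
Molecular formula: C8H11N3O3.
  M = 8(12.0) + 11(1.007825) + 3(14.003074) + 3(15.994915)
    = 96.000000 + 11.086075 + 42.009222 + 47.984745 = 197.080042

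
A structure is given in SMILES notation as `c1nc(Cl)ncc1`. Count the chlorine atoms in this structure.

Atom tally by fragment:
  pyrimidine ring core → C:4 H:4 N:2
  (− 1 ring H displaced by substituents)
  + Cl → Cl:1
Element totals:
  C: 4
  H: 3
  Cl: 1
  N: 2

1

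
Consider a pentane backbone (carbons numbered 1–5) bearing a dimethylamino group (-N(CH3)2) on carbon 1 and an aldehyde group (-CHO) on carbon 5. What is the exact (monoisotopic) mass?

143.1310

Atom tally by fragment:
  (CH3)2NCH2 → C:3 H:8 N:1
  CH2 → C:1 H:2
  CH2 → C:1 H:2
  CH2 → C:1 H:2
  CH2CHO → C:2 H:3 O:1
Element totals:
  C: 8
  H: 17
  N: 1
  O: 1
Molecular formula: C8H17NO.
  M = 8(12.0) + 17(1.007825) + 14.003074 + 15.994915
    = 96.000000 + 17.133025 + 14.003074 + 15.994915 = 143.131014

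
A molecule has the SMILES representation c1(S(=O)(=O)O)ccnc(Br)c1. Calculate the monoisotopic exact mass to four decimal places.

236.9095

Atom tally by fragment:
  pyridine ring core → C:5 H:5 N:1
  (− 2 ring H displaced by substituents)
  + SO3H → S:1 O:3 H:1
  + Br → Br:1
Element totals:
  C: 5
  H: 4
  Br: 1
  N: 1
  O: 3
  S: 1
Molecular formula: C5H4BrNO3S.
  M = 5(12.0) + 4(1.007825) + 78.918338 + 14.003074 + 3(15.994915) + 31.972071
    = 60.000000 + 4.031300 + 78.918338 + 14.003074 + 47.984745 + 31.972071 = 236.909528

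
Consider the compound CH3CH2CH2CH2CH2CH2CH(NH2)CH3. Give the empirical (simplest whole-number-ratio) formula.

Atom tally by fragment:
  CH3 → C:1 H:3
  CH2 → C:1 H:2
  CH2 → C:1 H:2
  CH2 → C:1 H:2
  CH2 → C:1 H:2
  CH2 → C:1 H:2
  CH(NH2) → C:1 H:3 N:1
  CH3 → C:1 H:3
Element totals:
  C: 8
  H: 19
  N: 1
Molecular formula: C8H19N.
gcd of subscripts (8, 19, 1) = 1, so the empirical formula equals the molecular formula.

C8H19N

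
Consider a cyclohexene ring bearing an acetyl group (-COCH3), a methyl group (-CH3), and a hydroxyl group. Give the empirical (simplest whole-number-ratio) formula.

Atom tally by fragment:
  cyclohexene ring core → C:6 H:10
  (− 3 ring H displaced by substituents)
  + COCH3 → C:2 H:3 O:1
  + CH3 → C:1 H:3
  + OH → O:1 H:1
Element totals:
  C: 9
  H: 14
  O: 2
Molecular formula: C9H14O2.
gcd of subscripts (9, 14, 2) = 1, so the empirical formula equals the molecular formula.

C9H14O2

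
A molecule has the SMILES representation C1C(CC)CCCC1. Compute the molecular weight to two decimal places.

112.22 g/mol

Atom tally by fragment:
  cyclohexane ring core → C:6 H:12
  (− 1 ring H displaced by substituents)
  + C2H5 → C:2 H:5
Element totals:
  C: 8
  H: 16
Molecular formula: C8H16.
  M = 8(12.011) + 16(1.008)
    = 96.088 + 16.128 = 112.216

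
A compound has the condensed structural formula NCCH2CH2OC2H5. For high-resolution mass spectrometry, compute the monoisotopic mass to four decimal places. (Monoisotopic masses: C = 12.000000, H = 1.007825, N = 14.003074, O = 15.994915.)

99.0684

Atom tally by fragment:
  NCCH2 → C:2 H:2 N:1
  CH2OC2H5 → C:3 H:7 O:1
Element totals:
  C: 5
  H: 9
  N: 1
  O: 1
Molecular formula: C5H9NO.
  M = 5(12.0) + 9(1.007825) + 14.003074 + 15.994915
    = 60.000000 + 9.070425 + 14.003074 + 15.994915 = 99.068414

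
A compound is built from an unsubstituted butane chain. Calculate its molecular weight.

58.12 g/mol

Atom tally by fragment:
  CH3 → C:1 H:3
  CH2 → C:1 H:2
  CH2 → C:1 H:2
  CH3 → C:1 H:3
Element totals:
  C: 4
  H: 10
Molecular formula: C4H10.
  M = 4(12.011) + 10(1.008)
    = 48.044 + 10.080 = 58.124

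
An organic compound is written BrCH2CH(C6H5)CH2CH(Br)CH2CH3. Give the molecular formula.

Element totals:
  C: 12
  H: 16
  Br: 2

C12H16Br2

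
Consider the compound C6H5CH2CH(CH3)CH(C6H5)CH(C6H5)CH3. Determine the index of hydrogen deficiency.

Atom tally by fragment:
  C6H5CH2 → C:7 H:7
  CH(CH3) → C:2 H:4
  CH(C6H5) → C:7 H:6
  CH(C6H5) → C:7 H:6
  CH3 → C:1 H:3
Element totals:
  C: 24
  H: 26
Molecular formula: C24H26.
DoU = (2C + 2 + N − H − X) / 2 = (2·24 + 2 + 0 − 26 − 0) / 2 = 12.

12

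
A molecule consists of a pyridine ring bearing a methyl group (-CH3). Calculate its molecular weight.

93.13 g/mol

Atom tally by fragment:
  pyridine ring core → C:5 H:5 N:1
  (− 1 ring H displaced by substituents)
  + CH3 → C:1 H:3
Element totals:
  C: 6
  H: 7
  N: 1
Molecular formula: C6H7N.
  M = 6(12.011) + 7(1.008) + 14.007
    = 72.066 + 7.056 + 14.007 = 93.129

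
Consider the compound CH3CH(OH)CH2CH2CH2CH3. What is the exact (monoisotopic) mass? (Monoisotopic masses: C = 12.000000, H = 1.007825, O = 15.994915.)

102.1045

Atom tally by fragment:
  CH3 → C:1 H:3
  CH(OH) → C:1 H:2 O:1
  CH2 → C:1 H:2
  CH2 → C:1 H:2
  CH2 → C:1 H:2
  CH3 → C:1 H:3
Element totals:
  C: 6
  H: 14
  O: 1
Molecular formula: C6H14O.
  M = 6(12.0) + 14(1.007825) + 15.994915
    = 72.000000 + 14.109550 + 15.994915 = 102.104465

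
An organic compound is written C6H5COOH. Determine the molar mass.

Element totals:
  C: 7
  H: 6
  O: 2
Molecular formula: C7H6O2.
  M = 7(12.011) + 6(1.008) + 2(15.999)
    = 84.077 + 6.048 + 31.998 = 122.123

122.12 g/mol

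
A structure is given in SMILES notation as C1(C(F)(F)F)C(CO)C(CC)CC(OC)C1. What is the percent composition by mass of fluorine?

23.72%

Atom tally by fragment:
  cyclohexane ring core → C:6 H:12
  (− 4 ring H displaced by substituents)
  + CF3 → C:1 F:3
  + CH2OH → C:1 H:3 O:1
  + C2H5 → C:2 H:5
  + OCH3 → C:1 H:3 O:1
Element totals:
  C: 11
  H: 19
  F: 3
  O: 2
Molecular formula: C11H19F3O2.
Molar mass = 240.265 g/mol.
Mass from F: 3 × 18.998 = 56.994 g/mol.
%F = 56.994 / 240.265 × 100 = 23.72%.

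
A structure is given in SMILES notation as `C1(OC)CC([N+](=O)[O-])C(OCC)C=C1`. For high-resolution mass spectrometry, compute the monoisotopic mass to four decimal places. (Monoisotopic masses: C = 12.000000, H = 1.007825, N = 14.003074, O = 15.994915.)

Atom tally by fragment:
  cyclohexene ring core → C:6 H:10
  (− 3 ring H displaced by substituents)
  + OCH3 → C:1 H:3 O:1
  + NO2 → N:1 O:2
  + OC2H5 → C:2 H:5 O:1
Element totals:
  C: 9
  H: 15
  N: 1
  O: 4
Molecular formula: C9H15NO4.
  M = 9(12.0) + 15(1.007825) + 14.003074 + 4(15.994915)
    = 108.000000 + 15.117375 + 14.003074 + 63.979660 = 201.100109

201.1001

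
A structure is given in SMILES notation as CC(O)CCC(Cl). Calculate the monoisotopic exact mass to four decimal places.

122.0498

Atom tally by fragment:
  CH3 → C:1 H:3
  CH(OH) → C:1 H:2 O:1
  CH2 → C:1 H:2
  CH2 → C:1 H:2
  CH2Cl → C:1 H:2 Cl:1
Element totals:
  C: 5
  H: 11
  Cl: 1
  O: 1
Molecular formula: C5H11ClO.
  M = 5(12.0) + 11(1.007825) + 34.968853 + 15.994915
    = 60.000000 + 11.086075 + 34.968853 + 15.994915 = 122.049843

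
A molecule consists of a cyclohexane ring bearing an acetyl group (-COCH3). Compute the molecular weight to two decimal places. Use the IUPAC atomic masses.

126.20 g/mol

Atom tally by fragment:
  cyclohexane ring core → C:6 H:12
  (− 1 ring H displaced by substituents)
  + COCH3 → C:2 H:3 O:1
Element totals:
  C: 8
  H: 14
  O: 1
Molecular formula: C8H14O.
  M = 8(12.011) + 14(1.008) + 15.999
    = 96.088 + 14.112 + 15.999 = 126.199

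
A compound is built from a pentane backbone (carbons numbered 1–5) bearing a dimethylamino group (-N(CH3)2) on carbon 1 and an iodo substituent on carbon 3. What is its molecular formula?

C7H16IN

Atom tally by fragment:
  (CH3)2NCH2 → C:3 H:8 N:1
  CH2 → C:1 H:2
  CH(I) → C:1 H:1 I:1
  CH2 → C:1 H:2
  CH3 → C:1 H:3
Element totals:
  C: 7
  H: 16
  I: 1
  N: 1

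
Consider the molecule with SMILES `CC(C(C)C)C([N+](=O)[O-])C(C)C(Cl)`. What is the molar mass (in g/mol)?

207.70 g/mol

Atom tally by fragment:
  CH3 → C:1 H:3
  CH(CH(CH3)2) → C:4 H:8
  CH(NO2) → C:1 H:1 N:1 O:2
  CH(CH3) → C:2 H:4
  CH2Cl → C:1 H:2 Cl:1
Element totals:
  C: 9
  H: 18
  Cl: 1
  N: 1
  O: 2
Molecular formula: C9H18ClNO2.
  M = 9(12.011) + 18(1.008) + 35.45 + 14.007 + 2(15.999)
    = 108.099 + 18.144 + 35.450 + 14.007 + 31.998 = 207.698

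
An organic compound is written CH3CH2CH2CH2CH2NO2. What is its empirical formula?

C5H11NO2

Element totals:
  C: 5
  H: 11
  N: 1
  O: 2
Molecular formula: C5H11NO2.
gcd of subscripts (5, 11, 1, 2) = 1, so the empirical formula equals the molecular formula.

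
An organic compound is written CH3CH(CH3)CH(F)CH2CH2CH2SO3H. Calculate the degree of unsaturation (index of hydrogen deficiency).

Element totals:
  C: 7
  H: 15
  F: 1
  O: 3
  S: 1
Molecular formula: C7H15FO3S.
DoU = (2C + 2 + N − H − X) / 2 = (2·7 + 2 + 0 − 15 − 1) / 2 = 0.

0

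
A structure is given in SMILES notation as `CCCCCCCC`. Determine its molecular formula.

C8H18

Atom tally by fragment:
  CH3 → C:1 H:3
  CH2 → C:1 H:2
  CH2 → C:1 H:2
  CH2 → C:1 H:2
  CH2 → C:1 H:2
  CH2 → C:1 H:2
  CH2 → C:1 H:2
  CH3 → C:1 H:3
Element totals:
  C: 8
  H: 18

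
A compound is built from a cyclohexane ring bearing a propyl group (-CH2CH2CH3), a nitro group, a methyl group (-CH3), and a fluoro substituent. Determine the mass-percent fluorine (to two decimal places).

9.35%

Atom tally by fragment:
  cyclohexane ring core → C:6 H:12
  (− 4 ring H displaced by substituents)
  + CH2CH2CH3 → C:3 H:7
  + NO2 → N:1 O:2
  + CH3 → C:1 H:3
  + F → F:1
Element totals:
  C: 10
  H: 18
  F: 1
  N: 1
  O: 2
Molecular formula: C10H18FNO2.
Molar mass = 203.257 g/mol.
Mass from F: 1 × 18.998 = 18.998 g/mol.
%F = 18.998 / 203.257 × 100 = 9.35%.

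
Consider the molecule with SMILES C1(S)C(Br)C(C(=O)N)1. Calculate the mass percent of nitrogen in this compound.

7.14%

Atom tally by fragment:
  cyclopropane ring core → C:3 H:6
  (− 3 ring H displaced by substituents)
  + SH → S:1 H:1
  + Br → Br:1
  + CONH2 → C:1 H:2 O:1 N:1
Element totals:
  C: 4
  H: 6
  Br: 1
  N: 1
  O: 1
  S: 1
Molecular formula: C4H6BrNOS.
Molar mass = 196.062 g/mol.
Mass from N: 1 × 14.007 = 14.007 g/mol.
%N = 14.007 / 196.062 × 100 = 7.14%.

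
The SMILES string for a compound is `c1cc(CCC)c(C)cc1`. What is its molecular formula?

C10H14

Atom tally by fragment:
  benzene ring core → C:6 H:6
  (− 2 ring H displaced by substituents)
  + CH2CH2CH3 → C:3 H:7
  + CH3 → C:1 H:3
Element totals:
  C: 10
  H: 14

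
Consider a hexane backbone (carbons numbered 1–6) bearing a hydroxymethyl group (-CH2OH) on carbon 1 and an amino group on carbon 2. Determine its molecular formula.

C7H17NO

Atom tally by fragment:
  HOCH2CH2 → C:2 H:5 O:1
  CH(NH2) → C:1 H:3 N:1
  CH2 → C:1 H:2
  CH2 → C:1 H:2
  CH2 → C:1 H:2
  CH3 → C:1 H:3
Element totals:
  C: 7
  H: 17
  N: 1
  O: 1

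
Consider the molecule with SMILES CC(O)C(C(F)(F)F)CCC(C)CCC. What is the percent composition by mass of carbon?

Atom tally by fragment:
  CH3 → C:1 H:3
  CH(OH) → C:1 H:2 O:1
  CH(CF3) → C:2 H:1 F:3
  CH2 → C:1 H:2
  CH2 → C:1 H:2
  CH(CH3) → C:2 H:4
  CH2 → C:1 H:2
  CH2 → C:1 H:2
  CH3 → C:1 H:3
Element totals:
  C: 11
  H: 21
  F: 3
  O: 1
Molecular formula: C11H21F3O.
Molar mass = 226.282 g/mol.
Mass from C: 11 × 12.011 = 132.121 g/mol.
%C = 132.121 / 226.282 × 100 = 58.39%.

58.39%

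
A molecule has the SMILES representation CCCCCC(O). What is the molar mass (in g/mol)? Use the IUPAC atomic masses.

102.18 g/mol

Atom tally by fragment:
  CH3 → C:1 H:3
  CH2 → C:1 H:2
  CH2 → C:1 H:2
  CH2 → C:1 H:2
  CH2 → C:1 H:2
  CH2OH → C:1 H:3 O:1
Element totals:
  C: 6
  H: 14
  O: 1
Molecular formula: C6H14O.
  M = 6(12.011) + 14(1.008) + 15.999
    = 72.066 + 14.112 + 15.999 = 102.177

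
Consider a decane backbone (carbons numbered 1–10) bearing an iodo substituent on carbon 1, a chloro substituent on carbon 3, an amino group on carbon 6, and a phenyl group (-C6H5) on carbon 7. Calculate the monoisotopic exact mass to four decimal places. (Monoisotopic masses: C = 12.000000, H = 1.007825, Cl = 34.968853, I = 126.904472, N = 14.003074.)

393.0720

Atom tally by fragment:
  ICH2 → C:1 H:2 I:1
  CH2 → C:1 H:2
  CH(Cl) → C:1 H:1 Cl:1
  CH2 → C:1 H:2
  CH2 → C:1 H:2
  CH(NH2) → C:1 H:3 N:1
  CH(C6H5) → C:7 H:6
  CH2 → C:1 H:2
  CH2 → C:1 H:2
  CH3 → C:1 H:3
Element totals:
  C: 16
  H: 25
  Cl: 1
  I: 1
  N: 1
Molecular formula: C16H25ClIN.
  M = 16(12.0) + 25(1.007825) + 34.968853 + 126.904472 + 14.003074
    = 192.000000 + 25.195625 + 34.968853 + 126.904472 + 14.003074 = 393.072024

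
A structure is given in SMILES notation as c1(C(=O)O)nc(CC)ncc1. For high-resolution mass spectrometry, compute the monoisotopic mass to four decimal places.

152.0586

Atom tally by fragment:
  pyrimidine ring core → C:4 H:4 N:2
  (− 2 ring H displaced by substituents)
  + COOH → C:1 H:1 O:2
  + C2H5 → C:2 H:5
Element totals:
  C: 7
  H: 8
  N: 2
  O: 2
Molecular formula: C7H8N2O2.
  M = 7(12.0) + 8(1.007825) + 2(14.003074) + 2(15.994915)
    = 84.000000 + 8.062600 + 28.006148 + 31.989830 = 152.058578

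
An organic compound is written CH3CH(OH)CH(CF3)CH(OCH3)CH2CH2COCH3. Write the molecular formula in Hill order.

Element totals:
  C: 10
  H: 17
  F: 3
  O: 3

C10H17F3O3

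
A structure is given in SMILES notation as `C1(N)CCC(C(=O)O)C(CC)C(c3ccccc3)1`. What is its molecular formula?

C15H21NO2

Atom tally by fragment:
  cyclohexane ring core → C:6 H:12
  (− 4 ring H displaced by substituents)
  + NH2 → N:1 H:2
  + COOH → C:1 H:1 O:2
  + C2H5 → C:2 H:5
  + C6H5 → C:6 H:5
Element totals:
  C: 15
  H: 21
  N: 1
  O: 2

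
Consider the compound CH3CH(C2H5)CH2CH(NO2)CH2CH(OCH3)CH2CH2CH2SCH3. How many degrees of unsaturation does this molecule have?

1

Atom tally by fragment:
  CH3 → C:1 H:3
  CH(C2H5) → C:3 H:6
  CH2 → C:1 H:2
  CH(NO2) → C:1 H:1 N:1 O:2
  CH2 → C:1 H:2
  CH(OCH3) → C:2 H:4 O:1
  CH2 → C:1 H:2
  CH2 → C:1 H:2
  CH2SCH3 → C:2 H:5 S:1
Element totals:
  C: 13
  H: 27
  N: 1
  O: 3
  S: 1
Molecular formula: C13H27NO3S.
DoU = (2C + 2 + N − H − X) / 2 = (2·13 + 2 + 1 − 27 − 0) / 2 = 1.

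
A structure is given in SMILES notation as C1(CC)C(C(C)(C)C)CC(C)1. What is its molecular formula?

Atom tally by fragment:
  cyclobutane ring core → C:4 H:8
  (− 3 ring H displaced by substituents)
  + C2H5 → C:2 H:5
  + C(CH3)3 → C:4 H:9
  + CH3 → C:1 H:3
Element totals:
  C: 11
  H: 22

C11H22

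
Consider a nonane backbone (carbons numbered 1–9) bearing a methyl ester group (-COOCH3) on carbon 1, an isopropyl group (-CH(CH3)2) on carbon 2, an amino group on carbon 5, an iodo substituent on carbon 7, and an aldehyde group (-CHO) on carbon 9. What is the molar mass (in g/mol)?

397.30 g/mol

Atom tally by fragment:
  CH3OOCCH2 → C:3 H:5 O:2
  CH(CH(CH3)2) → C:4 H:8
  CH2 → C:1 H:2
  CH2 → C:1 H:2
  CH(NH2) → C:1 H:3 N:1
  CH2 → C:1 H:2
  CH(I) → C:1 H:1 I:1
  CH2 → C:1 H:2
  CH2CHO → C:2 H:3 O:1
Element totals:
  C: 15
  H: 28
  I: 1
  N: 1
  O: 3
Molecular formula: C15H28INO3.
  M = 15(12.011) + 28(1.008) + 126.904 + 14.007 + 3(15.999)
    = 180.165 + 28.224 + 126.904 + 14.007 + 47.997 = 397.297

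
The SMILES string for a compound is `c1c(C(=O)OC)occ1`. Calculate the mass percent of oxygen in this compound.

Atom tally by fragment:
  furan ring core → C:4 H:4 O:1
  (− 1 ring H displaced by substituents)
  + COOCH3 → C:2 H:3 O:2
Element totals:
  C: 6
  H: 6
  O: 3
Molecular formula: C6H6O3.
Molar mass = 126.111 g/mol.
Mass from O: 3 × 15.999 = 47.997 g/mol.
%O = 47.997 / 126.111 × 100 = 38.06%.

38.06%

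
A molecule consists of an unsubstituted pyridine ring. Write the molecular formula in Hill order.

C5H5N

Atom tally by fragment:
  pyridine ring core → C:5 H:5 N:1
Element totals:
  C: 5
  H: 5
  N: 1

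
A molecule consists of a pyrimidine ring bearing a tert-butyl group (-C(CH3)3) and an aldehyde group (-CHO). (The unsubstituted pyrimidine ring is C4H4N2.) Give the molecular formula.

Atom tally by fragment:
  pyrimidine ring core → C:4 H:4 N:2
  (− 2 ring H displaced by substituents)
  + C(CH3)3 → C:4 H:9
  + CHO → C:1 H:1 O:1
Element totals:
  C: 9
  H: 12
  N: 2
  O: 1

C9H12N2O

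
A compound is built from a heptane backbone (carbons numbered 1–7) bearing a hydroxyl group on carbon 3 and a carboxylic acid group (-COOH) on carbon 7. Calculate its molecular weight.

160.21 g/mol

Atom tally by fragment:
  CH3 → C:1 H:3
  CH2 → C:1 H:2
  CH(OH) → C:1 H:2 O:1
  CH2 → C:1 H:2
  CH2 → C:1 H:2
  CH2 → C:1 H:2
  CH2COOH → C:2 H:3 O:2
Element totals:
  C: 8
  H: 16
  O: 3
Molecular formula: C8H16O3.
  M = 8(12.011) + 16(1.008) + 3(15.999)
    = 96.088 + 16.128 + 47.997 = 160.213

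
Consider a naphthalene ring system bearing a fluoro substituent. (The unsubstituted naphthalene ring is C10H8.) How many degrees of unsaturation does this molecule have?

7

Atom tally by fragment:
  naphthalene ring system core → C:10 H:8
  (− 1 ring H displaced by substituents)
  + F → F:1
Element totals:
  C: 10
  H: 7
  F: 1
Molecular formula: C10H7F.
DoU = (2C + 2 + N − H − X) / 2 = (2·10 + 2 + 0 − 7 − 1) / 2 = 7.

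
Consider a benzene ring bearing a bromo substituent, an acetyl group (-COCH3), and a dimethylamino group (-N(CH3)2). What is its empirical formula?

C10H12BrNO

Atom tally by fragment:
  benzene ring core → C:6 H:6
  (− 3 ring H displaced by substituents)
  + Br → Br:1
  + COCH3 → C:2 H:3 O:1
  + N(CH3)2 → N:1 C:2 H:6
Element totals:
  C: 10
  H: 12
  Br: 1
  N: 1
  O: 1
Molecular formula: C10H12BrNO.
gcd of subscripts (1, 10, 12, 1, 1) = 1, so the empirical formula equals the molecular formula.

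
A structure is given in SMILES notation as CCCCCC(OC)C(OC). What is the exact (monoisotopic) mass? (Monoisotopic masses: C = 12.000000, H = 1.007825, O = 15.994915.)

160.1463

Atom tally by fragment:
  CH3 → C:1 H:3
  CH2 → C:1 H:2
  CH2 → C:1 H:2
  CH2 → C:1 H:2
  CH2 → C:1 H:2
  CH(OCH3) → C:2 H:4 O:1
  CH2OCH3 → C:2 H:5 O:1
Element totals:
  C: 9
  H: 20
  O: 2
Molecular formula: C9H20O2.
  M = 9(12.0) + 20(1.007825) + 2(15.994915)
    = 108.000000 + 20.156500 + 31.989830 = 160.146330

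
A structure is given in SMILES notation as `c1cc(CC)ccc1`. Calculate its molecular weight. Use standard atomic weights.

Atom tally by fragment:
  benzene ring core → C:6 H:6
  (− 1 ring H displaced by substituents)
  + C2H5 → C:2 H:5
Element totals:
  C: 8
  H: 10
Molecular formula: C8H10.
  M = 8(12.011) + 10(1.008)
    = 96.088 + 10.080 = 106.168

106.17 g/mol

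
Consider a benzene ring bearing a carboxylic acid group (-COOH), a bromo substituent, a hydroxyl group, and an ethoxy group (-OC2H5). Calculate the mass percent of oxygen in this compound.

24.51%

Atom tally by fragment:
  benzene ring core → C:6 H:6
  (− 4 ring H displaced by substituents)
  + COOH → C:1 H:1 O:2
  + Br → Br:1
  + OH → O:1 H:1
  + OC2H5 → C:2 H:5 O:1
Element totals:
  C: 9
  H: 9
  Br: 1
  O: 4
Molecular formula: C9H9BrO4.
Molar mass = 261.071 g/mol.
Mass from O: 4 × 15.999 = 63.996 g/mol.
%O = 63.996 / 261.071 × 100 = 24.51%.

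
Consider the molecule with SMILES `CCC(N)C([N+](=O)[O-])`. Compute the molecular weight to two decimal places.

118.14 g/mol

Atom tally by fragment:
  CH3 → C:1 H:3
  CH2 → C:1 H:2
  CH(NH2) → C:1 H:3 N:1
  CH2NO2 → C:1 H:2 N:1 O:2
Element totals:
  C: 4
  H: 10
  N: 2
  O: 2
Molecular formula: C4H10N2O2.
  M = 4(12.011) + 10(1.008) + 2(14.007) + 2(15.999)
    = 48.044 + 10.080 + 28.014 + 31.998 = 118.136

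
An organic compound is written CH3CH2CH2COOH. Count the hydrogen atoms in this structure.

8

Element totals:
  C: 4
  H: 8
  O: 2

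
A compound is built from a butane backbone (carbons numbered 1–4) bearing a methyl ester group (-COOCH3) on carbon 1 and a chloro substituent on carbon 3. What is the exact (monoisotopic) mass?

Atom tally by fragment:
  CH3OOCCH2 → C:3 H:5 O:2
  CH2 → C:1 H:2
  CH(Cl) → C:1 H:1 Cl:1
  CH3 → C:1 H:3
Element totals:
  C: 6
  H: 11
  Cl: 1
  O: 2
Molecular formula: C6H11ClO2.
  M = 6(12.0) + 11(1.007825) + 34.968853 + 2(15.994915)
    = 72.000000 + 11.086075 + 34.968853 + 31.989830 = 150.044758

150.0448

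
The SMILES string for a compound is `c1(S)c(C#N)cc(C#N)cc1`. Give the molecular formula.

Atom tally by fragment:
  benzene ring core → C:6 H:6
  (− 3 ring H displaced by substituents)
  + SH → S:1 H:1
  + CN → C:1 N:1
  + CN → C:1 N:1
Element totals:
  C: 8
  H: 4
  N: 2
  S: 1

C8H4N2S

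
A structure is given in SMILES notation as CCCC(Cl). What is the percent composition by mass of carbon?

51.90%

Atom tally by fragment:
  CH3 → C:1 H:3
  CH2 → C:1 H:2
  CH2 → C:1 H:2
  CH2Cl → C:1 H:2 Cl:1
Element totals:
  C: 4
  H: 9
  Cl: 1
Molecular formula: C4H9Cl.
Molar mass = 92.566 g/mol.
Mass from C: 4 × 12.011 = 48.044 g/mol.
%C = 48.044 / 92.566 × 100 = 51.90%.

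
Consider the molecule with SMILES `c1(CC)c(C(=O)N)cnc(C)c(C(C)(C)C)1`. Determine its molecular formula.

C13H20N2O

Atom tally by fragment:
  pyridine ring core → C:5 H:5 N:1
  (− 4 ring H displaced by substituents)
  + C2H5 → C:2 H:5
  + CONH2 → C:1 H:2 O:1 N:1
  + CH3 → C:1 H:3
  + C(CH3)3 → C:4 H:9
Element totals:
  C: 13
  H: 20
  N: 2
  O: 1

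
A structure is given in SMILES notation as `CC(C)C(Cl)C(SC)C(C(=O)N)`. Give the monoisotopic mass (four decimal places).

209.0641

Atom tally by fragment:
  CH3 → C:1 H:3
  CH(CH3) → C:2 H:4
  CH(Cl) → C:1 H:1 Cl:1
  CH(SCH3) → C:2 H:4 S:1
  CH2CONH2 → C:2 H:4 O:1 N:1
Element totals:
  C: 8
  H: 16
  Cl: 1
  N: 1
  O: 1
  S: 1
Molecular formula: C8H16ClNOS.
  M = 8(12.0) + 16(1.007825) + 34.968853 + 14.003074 + 15.994915 + 31.972071
    = 96.000000 + 16.125200 + 34.968853 + 14.003074 + 15.994915 + 31.972071 = 209.064113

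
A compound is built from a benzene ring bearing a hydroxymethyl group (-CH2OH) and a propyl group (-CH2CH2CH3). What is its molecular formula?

Atom tally by fragment:
  benzene ring core → C:6 H:6
  (− 2 ring H displaced by substituents)
  + CH2OH → C:1 H:3 O:1
  + CH2CH2CH3 → C:3 H:7
Element totals:
  C: 10
  H: 14
  O: 1

C10H14O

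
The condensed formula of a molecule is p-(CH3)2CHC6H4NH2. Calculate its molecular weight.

135.21 g/mol

Atom tally by fragment:
  benzene ring core → C:6 H:6
  (− 2 ring H displaced by substituents)
  + CH(CH3)2 → C:3 H:7
  + NH2 → N:1 H:2
Element totals:
  C: 9
  H: 13
  N: 1
Molecular formula: C9H13N.
  M = 9(12.011) + 13(1.008) + 14.007
    = 108.099 + 13.104 + 14.007 = 135.210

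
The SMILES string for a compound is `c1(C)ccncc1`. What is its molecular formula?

C6H7N

Atom tally by fragment:
  pyridine ring core → C:5 H:5 N:1
  (− 1 ring H displaced by substituents)
  + CH3 → C:1 H:3
Element totals:
  C: 6
  H: 7
  N: 1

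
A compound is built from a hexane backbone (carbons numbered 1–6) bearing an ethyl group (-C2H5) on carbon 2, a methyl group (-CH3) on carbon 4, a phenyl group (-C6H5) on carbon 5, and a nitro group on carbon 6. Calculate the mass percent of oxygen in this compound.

Atom tally by fragment:
  CH3 → C:1 H:3
  CH(C2H5) → C:3 H:6
  CH2 → C:1 H:2
  CH(CH3) → C:2 H:4
  CH(C6H5) → C:7 H:6
  CH2NO2 → C:1 H:2 N:1 O:2
Element totals:
  C: 15
  H: 23
  N: 1
  O: 2
Molecular formula: C15H23NO2.
Molar mass = 249.354 g/mol.
Mass from O: 2 × 15.999 = 31.998 g/mol.
%O = 31.998 / 249.354 × 100 = 12.83%.

12.83%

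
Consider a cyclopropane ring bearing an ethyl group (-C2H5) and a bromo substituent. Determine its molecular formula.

C5H9Br

Atom tally by fragment:
  cyclopropane ring core → C:3 H:6
  (− 2 ring H displaced by substituents)
  + C2H5 → C:2 H:5
  + Br → Br:1
Element totals:
  C: 5
  H: 9
  Br: 1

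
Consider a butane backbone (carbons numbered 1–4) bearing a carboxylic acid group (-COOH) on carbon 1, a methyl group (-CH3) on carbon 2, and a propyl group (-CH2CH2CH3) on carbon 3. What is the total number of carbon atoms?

9

Atom tally by fragment:
  HOOCCH2 → C:2 H:3 O:2
  CH(CH3) → C:2 H:4
  CH(CH2CH2CH3) → C:4 H:8
  CH3 → C:1 H:3
Element totals:
  C: 9
  H: 18
  O: 2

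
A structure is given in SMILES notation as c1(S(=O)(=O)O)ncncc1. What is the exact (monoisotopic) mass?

159.9943

Atom tally by fragment:
  pyrimidine ring core → C:4 H:4 N:2
  (− 1 ring H displaced by substituents)
  + SO3H → S:1 O:3 H:1
Element totals:
  C: 4
  H: 4
  N: 2
  O: 3
  S: 1
Molecular formula: C4H4N2O3S.
  M = 4(12.0) + 4(1.007825) + 2(14.003074) + 3(15.994915) + 31.972071
    = 48.000000 + 4.031300 + 28.006148 + 47.984745 + 31.972071 = 159.994264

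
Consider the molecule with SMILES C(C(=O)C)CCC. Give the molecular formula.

Atom tally by fragment:
  CH3COCH2 → C:3 H:5 O:1
  CH2 → C:1 H:2
  CH2 → C:1 H:2
  CH3 → C:1 H:3
Element totals:
  C: 6
  H: 12
  O: 1

C6H12O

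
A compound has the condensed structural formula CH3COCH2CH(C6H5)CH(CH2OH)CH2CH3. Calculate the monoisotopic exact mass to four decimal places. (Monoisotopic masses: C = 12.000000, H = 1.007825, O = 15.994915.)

Element totals:
  C: 14
  H: 20
  O: 2
Molecular formula: C14H20O2.
  M = 14(12.0) + 20(1.007825) + 2(15.994915)
    = 168.000000 + 20.156500 + 31.989830 = 220.146330

220.1463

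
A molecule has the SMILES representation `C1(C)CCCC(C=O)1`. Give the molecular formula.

Atom tally by fragment:
  cyclopentane ring core → C:5 H:10
  (− 2 ring H displaced by substituents)
  + CH3 → C:1 H:3
  + CHO → C:1 H:1 O:1
Element totals:
  C: 7
  H: 12
  O: 1

C7H12O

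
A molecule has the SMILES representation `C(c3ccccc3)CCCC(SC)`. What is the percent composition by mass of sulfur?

Atom tally by fragment:
  C6H5CH2 → C:7 H:7
  CH2 → C:1 H:2
  CH2 → C:1 H:2
  CH2 → C:1 H:2
  CH2SCH3 → C:2 H:5 S:1
Element totals:
  C: 12
  H: 18
  S: 1
Molecular formula: C12H18S.
Molar mass = 194.336 g/mol.
Mass from S: 1 × 32.06 = 32.060 g/mol.
%S = 32.060 / 194.336 × 100 = 16.50%.

16.50%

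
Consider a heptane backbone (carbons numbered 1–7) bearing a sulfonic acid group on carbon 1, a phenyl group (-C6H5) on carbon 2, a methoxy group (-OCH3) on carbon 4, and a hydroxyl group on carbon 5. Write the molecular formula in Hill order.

C14H22O5S

Atom tally by fragment:
  HO3SCH2 → C:1 H:3 S:1 O:3
  CH(C6H5) → C:7 H:6
  CH2 → C:1 H:2
  CH(OCH3) → C:2 H:4 O:1
  CH(OH) → C:1 H:2 O:1
  CH2 → C:1 H:2
  CH3 → C:1 H:3
Element totals:
  C: 14
  H: 22
  O: 5
  S: 1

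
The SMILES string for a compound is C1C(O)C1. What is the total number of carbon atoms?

Atom tally by fragment:
  cyclopropane ring core → C:3 H:6
  (− 1 ring H displaced by substituents)
  + OH → O:1 H:1
Element totals:
  C: 3
  H: 6
  O: 1

3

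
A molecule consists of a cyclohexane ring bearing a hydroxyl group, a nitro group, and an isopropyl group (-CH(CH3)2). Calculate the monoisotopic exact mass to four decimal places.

Atom tally by fragment:
  cyclohexane ring core → C:6 H:12
  (− 3 ring H displaced by substituents)
  + OH → O:1 H:1
  + NO2 → N:1 O:2
  + CH(CH3)2 → C:3 H:7
Element totals:
  C: 9
  H: 17
  N: 1
  O: 3
Molecular formula: C9H17NO3.
  M = 9(12.0) + 17(1.007825) + 14.003074 + 3(15.994915)
    = 108.000000 + 17.133025 + 14.003074 + 47.984745 = 187.120844

187.1208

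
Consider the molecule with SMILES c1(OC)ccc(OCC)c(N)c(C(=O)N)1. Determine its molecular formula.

C10H14N2O3

Atom tally by fragment:
  benzene ring core → C:6 H:6
  (− 4 ring H displaced by substituents)
  + OCH3 → C:1 H:3 O:1
  + OC2H5 → C:2 H:5 O:1
  + NH2 → N:1 H:2
  + CONH2 → C:1 H:2 O:1 N:1
Element totals:
  C: 10
  H: 14
  N: 2
  O: 3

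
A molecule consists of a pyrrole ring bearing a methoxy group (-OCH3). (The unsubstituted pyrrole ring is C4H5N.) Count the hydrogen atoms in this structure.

Atom tally by fragment:
  pyrrole ring core → C:4 H:5 N:1
  (− 1 ring H displaced by substituents)
  + OCH3 → C:1 H:3 O:1
Element totals:
  C: 5
  H: 7
  N: 1
  O: 1

7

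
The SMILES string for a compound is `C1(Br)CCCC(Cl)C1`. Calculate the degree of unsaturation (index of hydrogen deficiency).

1

Atom tally by fragment:
  cyclohexane ring core → C:6 H:12
  (− 2 ring H displaced by substituents)
  + Br → Br:1
  + Cl → Cl:1
Element totals:
  C: 6
  H: 10
  Br: 1
  Cl: 1
Molecular formula: C6H10BrCl.
DoU = (2C + 2 + N − H − X) / 2 = (2·6 + 2 + 0 − 10 − 2) / 2 = 1.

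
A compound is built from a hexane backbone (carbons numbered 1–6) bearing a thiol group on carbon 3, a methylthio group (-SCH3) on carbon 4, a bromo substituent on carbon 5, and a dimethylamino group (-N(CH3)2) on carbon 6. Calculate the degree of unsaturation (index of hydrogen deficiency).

Atom tally by fragment:
  CH3 → C:1 H:3
  CH2 → C:1 H:2
  CH(SH) → C:1 H:2 S:1
  CH(SCH3) → C:2 H:4 S:1
  CH(Br) → C:1 H:1 Br:1
  CH2N(CH3)2 → C:3 H:8 N:1
Element totals:
  C: 9
  H: 20
  Br: 1
  N: 1
  S: 2
Molecular formula: C9H20BrNS2.
DoU = (2C + 2 + N − H − X) / 2 = (2·9 + 2 + 1 − 20 − 1) / 2 = 0.

0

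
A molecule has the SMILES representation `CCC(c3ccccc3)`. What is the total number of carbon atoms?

Atom tally by fragment:
  CH3 → C:1 H:3
  CH2 → C:1 H:2
  CH2C6H5 → C:7 H:7
Element totals:
  C: 9
  H: 12

9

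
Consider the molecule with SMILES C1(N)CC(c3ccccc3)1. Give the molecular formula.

C9H11N

Atom tally by fragment:
  cyclopropane ring core → C:3 H:6
  (− 2 ring H displaced by substituents)
  + NH2 → N:1 H:2
  + C6H5 → C:6 H:5
Element totals:
  C: 9
  H: 11
  N: 1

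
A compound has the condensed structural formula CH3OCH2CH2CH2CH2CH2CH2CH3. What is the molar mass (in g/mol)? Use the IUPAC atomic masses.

130.23 g/mol

Element totals:
  C: 8
  H: 18
  O: 1
Molecular formula: C8H18O.
  M = 8(12.011) + 18(1.008) + 15.999
    = 96.088 + 18.144 + 15.999 = 130.231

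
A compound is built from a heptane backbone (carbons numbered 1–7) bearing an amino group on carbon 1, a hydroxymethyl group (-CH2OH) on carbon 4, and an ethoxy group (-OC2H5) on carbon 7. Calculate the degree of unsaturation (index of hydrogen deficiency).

0

Atom tally by fragment:
  H2NCH2 → C:1 H:4 N:1
  CH2 → C:1 H:2
  CH2 → C:1 H:2
  CH(CH2OH) → C:2 H:4 O:1
  CH2 → C:1 H:2
  CH2 → C:1 H:2
  CH2OC2H5 → C:3 H:7 O:1
Element totals:
  C: 10
  H: 23
  N: 1
  O: 2
Molecular formula: C10H23NO2.
DoU = (2C + 2 + N − H − X) / 2 = (2·10 + 2 + 1 − 23 − 0) / 2 = 0.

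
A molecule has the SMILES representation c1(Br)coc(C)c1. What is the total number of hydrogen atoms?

Atom tally by fragment:
  furan ring core → C:4 H:4 O:1
  (− 2 ring H displaced by substituents)
  + Br → Br:1
  + CH3 → C:1 H:3
Element totals:
  C: 5
  H: 5
  Br: 1
  O: 1

5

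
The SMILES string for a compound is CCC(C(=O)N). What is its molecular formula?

Atom tally by fragment:
  CH3 → C:1 H:3
  CH2 → C:1 H:2
  CH2CONH2 → C:2 H:4 O:1 N:1
Element totals:
  C: 4
  H: 9
  N: 1
  O: 1

C4H9NO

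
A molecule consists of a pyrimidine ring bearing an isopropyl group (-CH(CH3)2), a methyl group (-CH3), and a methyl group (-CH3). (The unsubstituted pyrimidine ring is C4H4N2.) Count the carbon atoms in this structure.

9

Atom tally by fragment:
  pyrimidine ring core → C:4 H:4 N:2
  (− 3 ring H displaced by substituents)
  + CH(CH3)2 → C:3 H:7
  + CH3 → C:1 H:3
  + CH3 → C:1 H:3
Element totals:
  C: 9
  H: 14
  N: 2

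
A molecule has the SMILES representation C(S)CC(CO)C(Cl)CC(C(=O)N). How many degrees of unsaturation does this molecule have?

1

Atom tally by fragment:
  HSCH2 → C:1 H:3 S:1
  CH2 → C:1 H:2
  CH(CH2OH) → C:2 H:4 O:1
  CH(Cl) → C:1 H:1 Cl:1
  CH2 → C:1 H:2
  CH2CONH2 → C:2 H:4 O:1 N:1
Element totals:
  C: 8
  H: 16
  Cl: 1
  N: 1
  O: 2
  S: 1
Molecular formula: C8H16ClNO2S.
DoU = (2C + 2 + N − H − X) / 2 = (2·8 + 2 + 1 − 16 − 1) / 2 = 1.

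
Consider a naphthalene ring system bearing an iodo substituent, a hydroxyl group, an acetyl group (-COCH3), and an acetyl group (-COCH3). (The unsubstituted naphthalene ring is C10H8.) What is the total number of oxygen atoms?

Atom tally by fragment:
  naphthalene ring system core → C:10 H:8
  (− 4 ring H displaced by substituents)
  + I → I:1
  + OH → O:1 H:1
  + COCH3 → C:2 H:3 O:1
  + COCH3 → C:2 H:3 O:1
Element totals:
  C: 14
  H: 11
  I: 1
  O: 3

3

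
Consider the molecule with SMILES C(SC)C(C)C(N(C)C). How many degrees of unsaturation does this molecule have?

Atom tally by fragment:
  CH3SCH2 → C:2 H:5 S:1
  CH(CH3) → C:2 H:4
  CH2N(CH3)2 → C:3 H:8 N:1
Element totals:
  C: 7
  H: 17
  N: 1
  S: 1
Molecular formula: C7H17NS.
DoU = (2C + 2 + N − H − X) / 2 = (2·7 + 2 + 1 − 17 − 0) / 2 = 0.

0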